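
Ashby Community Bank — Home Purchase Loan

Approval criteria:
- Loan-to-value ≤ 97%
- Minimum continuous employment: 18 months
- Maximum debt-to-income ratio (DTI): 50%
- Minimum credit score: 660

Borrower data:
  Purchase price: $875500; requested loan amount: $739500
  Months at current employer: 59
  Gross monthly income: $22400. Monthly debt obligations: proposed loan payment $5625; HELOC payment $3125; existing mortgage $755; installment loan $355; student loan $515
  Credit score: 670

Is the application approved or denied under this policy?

Approved

LTV = 739,500/875,500 = 84.5% ≤ 97%
Employment 59 ≥ 18 months
Total monthly debts = (5,625 + 3,125 + 755 + 355 + 515) = 10,375. DTI = 10,375/22,400 = 46.3% ≤ 50%
Credit score 670 ≥ 660 (meets)
All criteria satisfied.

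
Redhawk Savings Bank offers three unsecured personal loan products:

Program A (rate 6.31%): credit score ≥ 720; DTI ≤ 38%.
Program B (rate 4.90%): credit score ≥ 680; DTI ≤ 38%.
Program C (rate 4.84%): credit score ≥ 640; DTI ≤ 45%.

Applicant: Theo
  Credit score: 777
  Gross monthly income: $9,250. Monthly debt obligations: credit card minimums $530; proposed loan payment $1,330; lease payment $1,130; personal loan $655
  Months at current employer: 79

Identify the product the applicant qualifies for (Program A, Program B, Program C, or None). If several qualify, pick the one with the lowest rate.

Total debts = (530 + 1,330 + 1,130 + 655) = 3,645; DTI = 3,645/9,250 = 39.4%.
Program A: score 777 ≥ 720; DTI 39.4% > 38% → does not qualify.
Program B: score 777 ≥ 680; DTI 39.4% > 38% → does not qualify.
Program C: score 777 ≥ 640; DTI 39.4% ≤ 45% → qualifies.

Program C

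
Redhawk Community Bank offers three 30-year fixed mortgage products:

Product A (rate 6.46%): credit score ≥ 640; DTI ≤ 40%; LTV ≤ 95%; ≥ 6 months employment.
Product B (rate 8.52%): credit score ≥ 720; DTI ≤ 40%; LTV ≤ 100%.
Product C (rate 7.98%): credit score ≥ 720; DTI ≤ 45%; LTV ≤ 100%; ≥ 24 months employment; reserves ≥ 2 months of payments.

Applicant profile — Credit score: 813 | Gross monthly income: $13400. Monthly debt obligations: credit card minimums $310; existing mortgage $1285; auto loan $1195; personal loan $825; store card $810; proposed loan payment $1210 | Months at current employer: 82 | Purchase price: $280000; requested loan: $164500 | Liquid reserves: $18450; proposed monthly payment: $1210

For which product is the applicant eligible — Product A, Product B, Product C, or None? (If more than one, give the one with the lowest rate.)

Product C

Total debts = (310 + 1,285 + 1,195 + 825 + 810 + 1,210) = 5,635; DTI = 5,635/13,400 = 42.1%.
LTV = 164,500/280,000 = 58.8%.
Reserves = 18,450/1,210 = 15.2 months.
Product A: score 813 ≥ 640; DTI 42.1% > 40%; LTV 58.8% ≤ 95%; employment 82 ≥ 6 mo → does not qualify.
Product B: score 813 ≥ 720; DTI 42.1% > 40%; LTV 58.8% ≤ 100% → does not qualify.
Product C: score 813 ≥ 720; DTI 42.1% ≤ 45%; LTV 58.8% ≤ 100%; employment 82 ≥ 24 mo; reserves 15.2 ≥ 2 mo → qualifies.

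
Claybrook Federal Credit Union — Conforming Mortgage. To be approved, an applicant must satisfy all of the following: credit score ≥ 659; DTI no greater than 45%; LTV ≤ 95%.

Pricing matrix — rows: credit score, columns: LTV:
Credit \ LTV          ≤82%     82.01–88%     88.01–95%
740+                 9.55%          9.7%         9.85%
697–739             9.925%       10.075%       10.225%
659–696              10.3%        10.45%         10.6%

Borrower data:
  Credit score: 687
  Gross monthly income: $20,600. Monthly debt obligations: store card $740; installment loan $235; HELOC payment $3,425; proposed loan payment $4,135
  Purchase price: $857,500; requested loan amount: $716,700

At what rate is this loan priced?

10.45%

Credit score 687 ≥ 659; Total monthly debts = (740 + 235 + 3,425 + 4,135) = 8,535. DTI = 8,535/20,600 = 41.4% ≤ 45%
Loan-to-value = 716,700/857,500 = 83.6% — pass (95% max)
Credit 687 → row 659–696; LTV 83.6% → column 82.01–88%. Grid cell → 10.45%.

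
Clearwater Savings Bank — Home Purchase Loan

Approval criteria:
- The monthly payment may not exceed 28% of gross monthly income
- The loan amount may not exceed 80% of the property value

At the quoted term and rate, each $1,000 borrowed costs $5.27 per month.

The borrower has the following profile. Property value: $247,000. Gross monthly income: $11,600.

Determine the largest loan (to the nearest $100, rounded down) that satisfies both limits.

Payment cap: 28% × $11,600 = $3,248/month.
At $5.27 per $1,000, that supports 3,248/5.27 × 1,000 ≈ $616,318 → $616,300.
LTV cap: 80% × $247,000 = $197,600 → $197,600.
Binding constraint: loan-to-value.

$197,600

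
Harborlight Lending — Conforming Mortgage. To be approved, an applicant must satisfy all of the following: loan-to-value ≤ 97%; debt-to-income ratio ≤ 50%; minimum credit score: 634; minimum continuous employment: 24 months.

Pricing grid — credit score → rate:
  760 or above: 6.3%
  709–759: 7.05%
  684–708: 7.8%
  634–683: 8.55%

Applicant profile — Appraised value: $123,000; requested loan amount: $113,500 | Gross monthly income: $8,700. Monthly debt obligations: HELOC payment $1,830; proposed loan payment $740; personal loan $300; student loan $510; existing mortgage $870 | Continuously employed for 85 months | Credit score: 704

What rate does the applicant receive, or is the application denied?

Credit score 704 ≥ 634 (meets minimum)
Loan-to-value = 113,500/123,000 = 92.3% — pass (97% max)
Employment 85 ≥ 24 months
Total monthly debts = (1,830 + 740 + 300 + 510 + 870) = 4,250. DTI = 4,250/8,700 = 48.9% ≤ 50%
All requirements met. Score 704 falls in the 684–708 tier → 7.8%.

Approved at 7.8%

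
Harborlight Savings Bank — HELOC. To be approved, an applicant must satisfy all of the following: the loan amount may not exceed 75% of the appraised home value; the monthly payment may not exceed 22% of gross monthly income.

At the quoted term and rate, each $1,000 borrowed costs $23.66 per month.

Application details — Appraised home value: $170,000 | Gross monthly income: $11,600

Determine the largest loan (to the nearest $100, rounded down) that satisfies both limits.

$107,800

Payment cap: 22% × $11,600 = $2,552/month.
At $23.66 per $1,000, that supports 2,552/23.66 × 1,000 ≈ $107,861 → $107,800.
LTV cap: 75% × $170,000 = $127,500 → $127,500.
Binding constraint: payment-to-income.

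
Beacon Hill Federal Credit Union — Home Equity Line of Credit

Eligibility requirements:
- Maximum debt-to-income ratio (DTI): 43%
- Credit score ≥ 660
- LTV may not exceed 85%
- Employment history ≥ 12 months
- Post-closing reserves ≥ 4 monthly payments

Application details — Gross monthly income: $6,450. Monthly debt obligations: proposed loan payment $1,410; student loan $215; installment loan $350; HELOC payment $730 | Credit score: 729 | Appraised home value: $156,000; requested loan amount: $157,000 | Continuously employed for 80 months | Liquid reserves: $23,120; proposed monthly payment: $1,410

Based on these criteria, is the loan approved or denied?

Total monthly debts = (1,410 + 215 + 350 + 730) = 2,705. Debt-to-income = 2,705/6,450 = 41.9% — meets 43% limit
Credit score 729 ≥ 660 (meets)
LTV = 157,000/156,000 = 100.6% > 85%
Employment 80 ≥ 12 months
Liquid reserves cover 23,120/1,410 = 16.4 months — ≥ 4 required
Fails on LTV.

Denied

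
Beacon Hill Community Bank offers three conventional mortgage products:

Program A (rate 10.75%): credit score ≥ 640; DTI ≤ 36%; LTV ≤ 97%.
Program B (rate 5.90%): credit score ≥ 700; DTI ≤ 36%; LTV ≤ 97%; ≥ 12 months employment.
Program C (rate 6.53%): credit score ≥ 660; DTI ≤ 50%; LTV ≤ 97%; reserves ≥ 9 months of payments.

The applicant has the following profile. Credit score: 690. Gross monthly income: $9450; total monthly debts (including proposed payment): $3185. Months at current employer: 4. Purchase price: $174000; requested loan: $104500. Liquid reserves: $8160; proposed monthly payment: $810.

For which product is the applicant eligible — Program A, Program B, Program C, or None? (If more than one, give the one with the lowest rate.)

Program C

DTI = 3,185/9,450 = 33.7%.
LTV = 104,500/174,000 = 60.1%.
Reserves = 8,160/810 = 10.1 months.
Program A: score 690 ≥ 640; DTI 33.7% ≤ 36%; LTV 60.1% ≤ 97% → qualifies.
Program B: score 690 < 700; DTI 33.7% ≤ 36%; LTV 60.1% ≤ 97%; employment 4 < 12 mo → does not qualify.
Program C: score 690 ≥ 660; DTI 33.7% ≤ 50%; LTV 60.1% ≤ 97%; reserves 10.1 ≥ 9 mo → qualifies.
Qualifying: Program A, Program C. Lowest rate is 6.53% → Program C.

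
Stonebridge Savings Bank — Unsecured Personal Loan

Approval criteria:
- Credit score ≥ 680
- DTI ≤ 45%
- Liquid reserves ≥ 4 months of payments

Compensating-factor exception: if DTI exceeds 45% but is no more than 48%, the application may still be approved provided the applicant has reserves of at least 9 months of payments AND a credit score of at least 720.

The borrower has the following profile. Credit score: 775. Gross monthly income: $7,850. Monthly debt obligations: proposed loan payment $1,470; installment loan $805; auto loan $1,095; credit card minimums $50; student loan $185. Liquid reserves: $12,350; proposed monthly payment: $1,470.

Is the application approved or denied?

Credit score 775 ≥ 680 (meets base)
Total debts = (1,470 + 805 + 1,095 + 50 + 185) = 3,605. DTI = 3,605/7,850 = 45.9% > 45% — standard DTI limit exceeded.
Reserves = 12,350/1,470 = 8.4 months ≥ 4
DTI 45.9% is within the 45%–48% exception band; checking compensating factors.
Reserves 8.4 < 9 months; credit score 775 ≥ 720.
Override conditions not both satisfied; exception does not apply.

Denied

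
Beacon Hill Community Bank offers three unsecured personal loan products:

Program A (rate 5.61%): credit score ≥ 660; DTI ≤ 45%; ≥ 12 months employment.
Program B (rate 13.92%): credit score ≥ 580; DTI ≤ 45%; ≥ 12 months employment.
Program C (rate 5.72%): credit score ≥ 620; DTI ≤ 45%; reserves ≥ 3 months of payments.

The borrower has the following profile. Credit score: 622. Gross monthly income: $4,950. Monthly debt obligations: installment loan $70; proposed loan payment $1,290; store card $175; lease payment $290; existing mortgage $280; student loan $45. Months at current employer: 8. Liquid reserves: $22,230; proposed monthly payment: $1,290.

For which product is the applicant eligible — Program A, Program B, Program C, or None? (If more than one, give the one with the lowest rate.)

Total debts = (70 + 1,290 + 175 + 290 + 280 + 45) = 2,150; DTI = 2,150/4,950 = 43.4%.
Reserves = 22,230/1,290 = 17.2 months.
Program A: score 622 < 660; DTI 43.4% ≤ 45%; employment 8 < 12 mo → does not qualify.
Program B: score 622 ≥ 580; DTI 43.4% ≤ 45%; employment 8 < 12 mo → does not qualify.
Program C: score 622 ≥ 620; DTI 43.4% ≤ 45%; reserves 17.2 ≥ 3 mo → qualifies.

Program C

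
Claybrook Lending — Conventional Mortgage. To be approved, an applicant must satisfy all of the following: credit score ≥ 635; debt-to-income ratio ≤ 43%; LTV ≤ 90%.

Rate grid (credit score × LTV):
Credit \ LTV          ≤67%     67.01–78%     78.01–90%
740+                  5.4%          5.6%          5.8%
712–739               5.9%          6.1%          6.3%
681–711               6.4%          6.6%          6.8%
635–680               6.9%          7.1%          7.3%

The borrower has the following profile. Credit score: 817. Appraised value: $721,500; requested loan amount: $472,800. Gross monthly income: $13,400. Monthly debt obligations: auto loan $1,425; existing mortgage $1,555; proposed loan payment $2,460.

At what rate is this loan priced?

5.4%

Credit score 817 ≥ 635; Total monthly debts = (1,425 + 1,555 + 2,460) = 5,440. DTI = 5,440/13,400 = 40.6% ≤ 43%
Loan-to-value = 472,800/721,500 = 65.5% — pass (90% max)
Row: 817 falls in 740+. Column: 65.5% falls in ≤67%. Rate = 5.4%.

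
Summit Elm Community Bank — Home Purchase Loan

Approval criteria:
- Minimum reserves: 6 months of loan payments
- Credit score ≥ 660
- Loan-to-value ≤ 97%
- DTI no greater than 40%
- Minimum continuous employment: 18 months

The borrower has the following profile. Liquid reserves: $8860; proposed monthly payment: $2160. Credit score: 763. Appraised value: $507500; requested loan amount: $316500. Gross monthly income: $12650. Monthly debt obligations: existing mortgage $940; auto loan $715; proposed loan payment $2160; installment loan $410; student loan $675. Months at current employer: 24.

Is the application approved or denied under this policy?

Liquid reserves cover 8,860/2,160 = 4.1 months — < 6 required
Credit score 763 ≥ 660 (meets)
LTV = 316,500/507,500 = 62.4% ≤ 97%
Total monthly debts = (940 + 715 + 2,160 + 410 + 675) = 4,900. DTI: 4,900 ÷ 12,650 = 38.7%, within the 40% cap
Employment 24 ≥ 18 months
Fails on reserves.

Denied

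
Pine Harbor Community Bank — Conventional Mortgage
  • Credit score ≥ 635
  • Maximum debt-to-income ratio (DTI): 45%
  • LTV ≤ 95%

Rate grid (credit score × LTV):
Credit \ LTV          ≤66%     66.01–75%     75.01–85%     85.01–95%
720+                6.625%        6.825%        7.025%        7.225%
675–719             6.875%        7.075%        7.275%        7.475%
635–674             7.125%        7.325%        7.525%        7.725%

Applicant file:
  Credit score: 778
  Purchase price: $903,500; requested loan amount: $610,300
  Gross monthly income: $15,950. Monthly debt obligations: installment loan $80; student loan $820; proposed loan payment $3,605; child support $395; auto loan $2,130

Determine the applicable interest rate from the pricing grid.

Credit score 778 ≥ 635; Total monthly debts = (80 + 820 + 3,605 + 395 + 2,130) = 7,030. DTI = 7,030/15,950 = 44.1% ≤ 45%
LTV: 610,300 ÷ 903,500 = 67.5%, within 95% cap
Credit 778 → row 720+; LTV 67.5% → column 66.01–75%. Grid cell → 6.825%.

6.825%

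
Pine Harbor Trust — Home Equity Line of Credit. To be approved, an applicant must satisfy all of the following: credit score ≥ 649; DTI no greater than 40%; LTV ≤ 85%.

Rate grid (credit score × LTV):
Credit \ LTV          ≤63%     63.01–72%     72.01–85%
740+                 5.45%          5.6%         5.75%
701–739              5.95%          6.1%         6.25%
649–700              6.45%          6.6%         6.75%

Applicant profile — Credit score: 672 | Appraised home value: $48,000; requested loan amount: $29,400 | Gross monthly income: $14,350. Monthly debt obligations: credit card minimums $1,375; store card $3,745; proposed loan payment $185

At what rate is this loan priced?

6.45%

Credit score 672 ≥ 649; Total monthly debts = (1,375 + 3,745 + 185) = 5,305. DTI = 5,305/14,350 = 37% ≤ 40%
Loan-to-value = 29,400/48,000 = 61.2% — pass (85% max)
Score 672 is in the 649–700 band; LTV 61.2% is in the ≤63% band → 6.45%.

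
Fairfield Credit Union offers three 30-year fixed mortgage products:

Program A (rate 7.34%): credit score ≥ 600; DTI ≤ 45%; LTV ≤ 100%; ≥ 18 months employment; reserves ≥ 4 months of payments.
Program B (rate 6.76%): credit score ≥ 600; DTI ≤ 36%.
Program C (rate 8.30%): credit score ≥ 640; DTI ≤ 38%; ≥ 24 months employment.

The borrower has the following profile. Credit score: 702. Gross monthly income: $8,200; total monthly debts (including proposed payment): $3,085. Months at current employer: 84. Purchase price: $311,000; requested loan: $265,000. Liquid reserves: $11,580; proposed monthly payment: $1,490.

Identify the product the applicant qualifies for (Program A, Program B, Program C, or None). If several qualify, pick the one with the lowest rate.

Program A

DTI = 3,085/8,200 = 37.6%.
LTV = 265,000/311,000 = 85.2%.
Reserves = 11,580/1,490 = 7.8 months.
Program A: score 702 ≥ 600; DTI 37.6% ≤ 45%; LTV 85.2% ≤ 100%; employment 84 ≥ 18 mo; reserves 7.8 ≥ 4 mo → qualifies.
Program B: score 702 ≥ 600; DTI 37.6% > 36% → does not qualify.
Program C: score 702 ≥ 640; DTI 37.6% ≤ 38%; employment 84 ≥ 24 mo → qualifies.
Qualifying: Program A, Program C. Lowest rate is 7.34% → Program A.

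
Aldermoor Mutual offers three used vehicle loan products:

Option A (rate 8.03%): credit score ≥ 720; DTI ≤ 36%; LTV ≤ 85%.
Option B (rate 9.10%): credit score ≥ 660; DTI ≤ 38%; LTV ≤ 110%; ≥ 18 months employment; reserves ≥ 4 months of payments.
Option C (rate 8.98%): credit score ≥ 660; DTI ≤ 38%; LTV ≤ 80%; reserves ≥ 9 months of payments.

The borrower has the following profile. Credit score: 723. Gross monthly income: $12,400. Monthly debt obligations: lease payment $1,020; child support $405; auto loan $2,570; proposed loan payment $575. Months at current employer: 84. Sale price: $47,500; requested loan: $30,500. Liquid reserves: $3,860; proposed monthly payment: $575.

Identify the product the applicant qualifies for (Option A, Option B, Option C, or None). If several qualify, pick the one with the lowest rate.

Option B

Total debts = (1,020 + 405 + 2,570 + 575) = 4,570; DTI = 4,570/12,400 = 36.9%.
LTV = 30,500/47,500 = 64.2%.
Reserves = 3,860/575 = 6.7 months.
Option A: score 723 ≥ 720; DTI 36.9% > 36%; LTV 64.2% ≤ 85% → does not qualify.
Option B: score 723 ≥ 660; DTI 36.9% ≤ 38%; LTV 64.2% ≤ 110%; employment 84 ≥ 18 mo; reserves 6.7 ≥ 4 mo → qualifies.
Option C: score 723 ≥ 660; DTI 36.9% ≤ 38%; LTV 64.2% ≤ 80%; reserves 6.7 < 9 mo → does not qualify.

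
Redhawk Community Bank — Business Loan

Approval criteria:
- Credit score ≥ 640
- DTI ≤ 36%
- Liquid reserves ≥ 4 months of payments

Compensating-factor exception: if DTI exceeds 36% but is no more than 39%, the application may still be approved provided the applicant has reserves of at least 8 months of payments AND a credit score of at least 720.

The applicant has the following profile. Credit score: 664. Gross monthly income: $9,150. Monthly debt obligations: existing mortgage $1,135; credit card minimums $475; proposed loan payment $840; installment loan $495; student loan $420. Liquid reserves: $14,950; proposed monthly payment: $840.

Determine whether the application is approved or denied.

Denied

Credit score 664 ≥ 640 (meets base)
Total debts = (1,135 + 475 + 840 + 495 + 420) = 3,365. DTI: 3,365 ÷ 9,150 = 36.8%, over the 36% base limit.
Liquid reserves cover 14,950/840 = 17.8 months — ≥ 4 required
DTI 36.8% is within the 36%–39% exception band; checking compensating factors.
Reserves 17.8 ≥ 8 months; credit score 664 < 720.
Override conditions not both satisfied; exception does not apply.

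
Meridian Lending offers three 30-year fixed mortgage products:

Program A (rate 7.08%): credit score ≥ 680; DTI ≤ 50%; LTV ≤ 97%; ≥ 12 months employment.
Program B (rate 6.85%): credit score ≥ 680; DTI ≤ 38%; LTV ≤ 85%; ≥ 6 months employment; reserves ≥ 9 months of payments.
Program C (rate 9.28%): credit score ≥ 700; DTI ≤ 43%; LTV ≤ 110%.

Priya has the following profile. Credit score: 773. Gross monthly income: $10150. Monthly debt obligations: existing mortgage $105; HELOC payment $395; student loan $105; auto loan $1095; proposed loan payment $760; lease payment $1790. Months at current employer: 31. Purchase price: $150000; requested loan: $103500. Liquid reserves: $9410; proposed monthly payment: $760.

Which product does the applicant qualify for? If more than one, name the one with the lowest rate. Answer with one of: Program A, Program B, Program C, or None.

Program A

Total debts = (105 + 395 + 105 + 1,095 + 760 + 1,790) = 4,250; DTI = 4,250/10,150 = 41.9%.
LTV = 103,500/150,000 = 69%.
Reserves = 9,410/760 = 12.4 months.
Program A: score 773 ≥ 680; DTI 41.9% ≤ 50%; LTV 69% ≤ 97%; employment 31 ≥ 12 mo → qualifies.
Program B: score 773 ≥ 680; DTI 41.9% > 38%; LTV 69% ≤ 85%; employment 31 ≥ 6 mo; reserves 12.4 ≥ 9 mo → does not qualify.
Program C: score 773 ≥ 700; DTI 41.9% ≤ 43%; LTV 69% ≤ 110% → qualifies.
Qualifying: Program A, Program C. Lowest rate is 7.08% → Program A.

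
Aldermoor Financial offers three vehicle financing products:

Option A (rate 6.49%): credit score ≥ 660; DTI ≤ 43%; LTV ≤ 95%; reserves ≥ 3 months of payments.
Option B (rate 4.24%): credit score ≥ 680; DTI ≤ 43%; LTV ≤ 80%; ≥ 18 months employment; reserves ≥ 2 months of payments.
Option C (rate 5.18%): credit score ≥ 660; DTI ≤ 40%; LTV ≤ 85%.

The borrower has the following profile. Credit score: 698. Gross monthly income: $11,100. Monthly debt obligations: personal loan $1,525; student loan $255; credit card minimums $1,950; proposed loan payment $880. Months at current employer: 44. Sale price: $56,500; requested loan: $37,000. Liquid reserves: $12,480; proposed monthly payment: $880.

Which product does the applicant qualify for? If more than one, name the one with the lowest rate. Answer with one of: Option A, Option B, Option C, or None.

Option B

Total debts = (1,525 + 255 + 1,950 + 880) = 4,610; DTI = 4,610/11,100 = 41.5%.
LTV = 37,000/56,500 = 65.5%.
Reserves = 12,480/880 = 14.2 months.
Option A: score 698 ≥ 660; DTI 41.5% ≤ 43%; LTV 65.5% ≤ 95%; reserves 14.2 ≥ 3 mo → qualifies.
Option B: score 698 ≥ 680; DTI 41.5% ≤ 43%; LTV 65.5% ≤ 80%; employment 44 ≥ 18 mo; reserves 14.2 ≥ 2 mo → qualifies.
Option C: score 698 ≥ 660; DTI 41.5% > 40%; LTV 65.5% ≤ 85% → does not qualify.
Qualifying: Option A, Option B. Lowest rate is 4.24% → Option B.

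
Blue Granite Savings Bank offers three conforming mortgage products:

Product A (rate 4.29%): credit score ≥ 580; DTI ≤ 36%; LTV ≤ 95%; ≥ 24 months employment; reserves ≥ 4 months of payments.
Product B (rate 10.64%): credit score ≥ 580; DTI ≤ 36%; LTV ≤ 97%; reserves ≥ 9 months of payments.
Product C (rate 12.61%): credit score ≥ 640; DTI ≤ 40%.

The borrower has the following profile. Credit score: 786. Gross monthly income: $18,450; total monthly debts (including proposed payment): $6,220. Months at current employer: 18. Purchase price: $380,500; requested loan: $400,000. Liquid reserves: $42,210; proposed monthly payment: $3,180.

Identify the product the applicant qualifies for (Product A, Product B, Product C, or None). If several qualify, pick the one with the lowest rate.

Product C

DTI = 6,220/18,450 = 33.7%.
LTV = 400,000/380,500 = 105.1%.
Reserves = 42,210/3,180 = 13.3 months.
Product A: score 786 ≥ 580; DTI 33.7% ≤ 36%; LTV 105.1% > 95%; employment 18 < 24 mo; reserves 13.3 ≥ 4 mo → does not qualify.
Product B: score 786 ≥ 580; DTI 33.7% ≤ 36%; LTV 105.1% > 97%; reserves 13.3 ≥ 9 mo → does not qualify.
Product C: score 786 ≥ 640; DTI 33.7% ≤ 40% → qualifies.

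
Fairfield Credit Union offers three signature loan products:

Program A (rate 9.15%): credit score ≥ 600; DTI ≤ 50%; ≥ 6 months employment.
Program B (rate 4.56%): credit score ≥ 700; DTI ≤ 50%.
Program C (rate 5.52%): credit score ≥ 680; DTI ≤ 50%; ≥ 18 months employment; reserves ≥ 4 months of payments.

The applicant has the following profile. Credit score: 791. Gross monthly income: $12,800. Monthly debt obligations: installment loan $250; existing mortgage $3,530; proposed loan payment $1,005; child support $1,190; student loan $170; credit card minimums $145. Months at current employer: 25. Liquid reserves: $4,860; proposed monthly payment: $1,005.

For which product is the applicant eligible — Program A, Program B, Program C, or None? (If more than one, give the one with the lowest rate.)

Total debts = (250 + 3,530 + 1,005 + 1,190 + 170 + 145) = 6,290; DTI = 6,290/12,800 = 49.1%.
Reserves = 4,860/1,005 = 4.8 months.
Program A: score 791 ≥ 600; DTI 49.1% ≤ 50%; employment 25 ≥ 6 mo → qualifies.
Program B: score 791 ≥ 700; DTI 49.1% ≤ 50% → qualifies.
Program C: score 791 ≥ 680; DTI 49.1% ≤ 50%; employment 25 ≥ 18 mo; reserves 4.8 ≥ 4 mo → qualifies.
Qualifying: Program A, Program B, Program C. Lowest rate is 4.56% → Program B.

Program B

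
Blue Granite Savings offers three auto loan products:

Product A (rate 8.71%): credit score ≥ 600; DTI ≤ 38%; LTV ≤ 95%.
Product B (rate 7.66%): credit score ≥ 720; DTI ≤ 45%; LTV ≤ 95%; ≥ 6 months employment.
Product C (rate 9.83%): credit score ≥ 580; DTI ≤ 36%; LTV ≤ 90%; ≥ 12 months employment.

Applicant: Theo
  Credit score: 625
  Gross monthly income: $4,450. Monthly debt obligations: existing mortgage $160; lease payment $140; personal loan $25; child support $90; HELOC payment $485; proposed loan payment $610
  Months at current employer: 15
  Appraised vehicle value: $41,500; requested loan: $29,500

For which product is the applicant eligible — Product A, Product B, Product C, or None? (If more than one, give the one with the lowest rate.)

Total debts = (160 + 140 + 25 + 90 + 485 + 610) = 1,510; DTI = 1,510/4,450 = 33.9%.
LTV = 29,500/41,500 = 71.1%.
Product A: score 625 ≥ 600; DTI 33.9% ≤ 38%; LTV 71.1% ≤ 95% → qualifies.
Product B: score 625 < 720; DTI 33.9% ≤ 45%; LTV 71.1% ≤ 95%; employment 15 ≥ 6 mo → does not qualify.
Product C: score 625 ≥ 580; DTI 33.9% ≤ 36%; LTV 71.1% ≤ 90%; employment 15 ≥ 12 mo → qualifies.
Qualifying: Product A, Product C. Lowest rate is 8.71% → Product A.

Product A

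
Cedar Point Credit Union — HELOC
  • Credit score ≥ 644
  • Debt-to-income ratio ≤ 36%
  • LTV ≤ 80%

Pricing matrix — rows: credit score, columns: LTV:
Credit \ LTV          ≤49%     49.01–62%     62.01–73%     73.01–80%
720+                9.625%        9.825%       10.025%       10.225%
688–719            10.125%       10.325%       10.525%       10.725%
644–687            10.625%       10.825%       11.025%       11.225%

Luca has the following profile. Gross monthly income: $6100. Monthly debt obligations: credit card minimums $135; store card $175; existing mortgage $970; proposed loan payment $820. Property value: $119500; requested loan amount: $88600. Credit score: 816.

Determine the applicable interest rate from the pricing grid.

Credit score 816 ≥ 644; Total monthly debts = (135 + 175 + 970 + 820) = 2,100. DTI = 2,100/6,100 = 34.4% ≤ 36%
LTV = 88,600/119,500 = 74.1% ≤ 80%
Credit 816 → row 720+; LTV 74.1% → column 73.01–80%. Grid cell → 10.225%.

10.225%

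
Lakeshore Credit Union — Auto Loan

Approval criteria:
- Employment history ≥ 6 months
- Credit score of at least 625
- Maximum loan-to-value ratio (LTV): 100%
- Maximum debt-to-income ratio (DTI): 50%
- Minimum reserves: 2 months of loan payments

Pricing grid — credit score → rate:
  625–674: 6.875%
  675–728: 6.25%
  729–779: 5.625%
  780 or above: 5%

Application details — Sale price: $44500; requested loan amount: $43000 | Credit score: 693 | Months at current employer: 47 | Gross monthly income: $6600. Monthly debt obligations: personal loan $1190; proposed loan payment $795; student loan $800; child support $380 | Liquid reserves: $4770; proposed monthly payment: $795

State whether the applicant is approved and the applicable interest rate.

Credit score 693 ≥ 625 (meets minimum)
Reserves: 4,770 ÷ 795 = 6.0 months (meets 2-month minimum)
Total monthly debts = (1,190 + 795 + 800 + 380) = 3,165. DTI: 3,165 ÷ 6,600 = 48%, within the 50% cap
Employment 47 ≥ 6 months
Loan-to-value = 43,000/44,500 = 96.6% — pass (100% max)
All requirements met. Score 693 falls in the 675–728 tier → 6.25%.

Approved at 6.25%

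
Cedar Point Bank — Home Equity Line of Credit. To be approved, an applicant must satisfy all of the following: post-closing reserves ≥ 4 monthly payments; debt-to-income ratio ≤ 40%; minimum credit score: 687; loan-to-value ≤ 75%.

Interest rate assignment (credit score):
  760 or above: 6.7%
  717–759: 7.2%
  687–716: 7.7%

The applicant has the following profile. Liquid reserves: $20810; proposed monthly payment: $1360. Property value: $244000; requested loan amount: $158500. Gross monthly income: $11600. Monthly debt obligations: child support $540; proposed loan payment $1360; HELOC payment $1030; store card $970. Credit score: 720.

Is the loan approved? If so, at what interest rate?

Credit score 720 ≥ 687 (meets minimum)
Total monthly debts = (540 + 1,360 + 1,030 + 970) = 3,900. DTI: 3,900 ÷ 11,600 = 33.6%, within the 40% cap
LTV: 158,500 ÷ 244,000 = 65%, within 75% cap
Liquid reserves cover 20,810/1,360 = 15.3 months — ≥ 4 required
All requirements met. Score 720 falls in the 717–759 tier → 7.2%.

Approved at 7.2%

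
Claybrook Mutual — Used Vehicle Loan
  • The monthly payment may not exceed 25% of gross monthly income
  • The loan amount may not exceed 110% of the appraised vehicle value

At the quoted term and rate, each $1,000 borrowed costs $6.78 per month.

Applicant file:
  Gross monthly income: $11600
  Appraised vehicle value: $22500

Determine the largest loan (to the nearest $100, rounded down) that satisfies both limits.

$24,700

Payment cap: 25% × $11,600 = $2,900/month.
At $6.78 per $1,000, that supports 2,900/6.78 × 1,000 ≈ $427,728 → $427,700.
LTV cap: 110% × $22,500 = $24,750 → $24,700.
Binding constraint: loan-to-value.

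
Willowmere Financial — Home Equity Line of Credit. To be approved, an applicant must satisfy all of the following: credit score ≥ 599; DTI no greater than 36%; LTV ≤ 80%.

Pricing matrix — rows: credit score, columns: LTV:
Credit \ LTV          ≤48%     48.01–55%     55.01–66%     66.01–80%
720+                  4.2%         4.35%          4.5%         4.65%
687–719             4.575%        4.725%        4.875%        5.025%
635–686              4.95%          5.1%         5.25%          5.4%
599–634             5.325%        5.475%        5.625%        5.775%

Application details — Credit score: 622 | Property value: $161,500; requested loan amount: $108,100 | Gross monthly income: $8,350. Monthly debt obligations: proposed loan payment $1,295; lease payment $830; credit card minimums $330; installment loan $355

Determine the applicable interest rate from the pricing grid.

5.775%

Credit score 622 ≥ 599; Total monthly debts = (1,295 + 830 + 330 + 355) = 2,810. DTI: 2,810 ÷ 8,350 = 33.7%, within the 36% cap
LTV: 108,100 ÷ 161,500 = 66.9%, within 80% cap
Score 622 is in the 599–634 band; LTV 66.9% is in the 66.01–80% band → 5.775%.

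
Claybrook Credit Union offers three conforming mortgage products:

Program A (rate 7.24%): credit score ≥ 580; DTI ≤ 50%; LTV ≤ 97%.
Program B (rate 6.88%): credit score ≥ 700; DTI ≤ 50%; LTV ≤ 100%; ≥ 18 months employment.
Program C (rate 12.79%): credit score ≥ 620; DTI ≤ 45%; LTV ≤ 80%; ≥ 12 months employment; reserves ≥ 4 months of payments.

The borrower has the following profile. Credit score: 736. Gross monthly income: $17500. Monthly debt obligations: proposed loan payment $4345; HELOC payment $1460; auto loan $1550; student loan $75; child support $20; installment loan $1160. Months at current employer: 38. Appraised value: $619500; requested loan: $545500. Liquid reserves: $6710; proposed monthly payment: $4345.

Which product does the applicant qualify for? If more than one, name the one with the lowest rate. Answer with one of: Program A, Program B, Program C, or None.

Program B

Total debts = (4,345 + 1,460 + 1,550 + 75 + 20 + 1,160) = 8,610; DTI = 8,610/17,500 = 49.2%.
LTV = 545,500/619,500 = 88.1%.
Reserves = 6,710/4,345 = 1.5 months.
Program A: score 736 ≥ 580; DTI 49.2% ≤ 50%; LTV 88.1% ≤ 97% → qualifies.
Program B: score 736 ≥ 700; DTI 49.2% ≤ 50%; LTV 88.1% ≤ 100%; employment 38 ≥ 18 mo → qualifies.
Program C: score 736 ≥ 620; DTI 49.2% > 45%; LTV 88.1% > 80%; employment 38 ≥ 12 mo; reserves 1.5 < 4 mo → does not qualify.
Qualifying: Program A, Program B. Lowest rate is 6.88% → Program B.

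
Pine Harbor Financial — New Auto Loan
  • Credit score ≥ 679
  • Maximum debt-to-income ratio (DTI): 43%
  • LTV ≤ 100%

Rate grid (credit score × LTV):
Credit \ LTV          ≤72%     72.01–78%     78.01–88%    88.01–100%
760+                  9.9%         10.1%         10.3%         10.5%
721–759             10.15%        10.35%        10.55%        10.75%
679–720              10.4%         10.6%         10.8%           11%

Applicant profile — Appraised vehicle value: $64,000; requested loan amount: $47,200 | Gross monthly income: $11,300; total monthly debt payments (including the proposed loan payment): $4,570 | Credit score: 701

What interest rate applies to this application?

10.6%

Credit score 701 ≥ 679; DTI = 4,570/11,300 = 40.4% ≤ 43%
Loan-to-value = 47,200/64,000 = 73.8% — pass (100% max)
Credit 701 → row 679–720; LTV 73.8% → column 72.01–78%. Grid cell → 10.6%.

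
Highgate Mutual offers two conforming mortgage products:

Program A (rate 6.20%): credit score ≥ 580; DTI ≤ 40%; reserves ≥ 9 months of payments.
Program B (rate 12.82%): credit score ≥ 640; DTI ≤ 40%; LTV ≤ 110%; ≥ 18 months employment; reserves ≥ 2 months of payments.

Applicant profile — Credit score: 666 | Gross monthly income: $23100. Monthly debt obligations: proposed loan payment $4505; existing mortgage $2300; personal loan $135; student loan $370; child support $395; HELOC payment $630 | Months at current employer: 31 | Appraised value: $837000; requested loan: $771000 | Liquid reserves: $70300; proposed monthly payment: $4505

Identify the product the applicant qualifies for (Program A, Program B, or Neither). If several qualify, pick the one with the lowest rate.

Total debts = (4,505 + 2,300 + 135 + 370 + 395 + 630) = 8,335; DTI = 8,335/23,100 = 36.1%.
LTV = 771,000/837,000 = 92.1%.
Reserves = 70,300/4,505 = 15.6 months.
Program A: score 666 ≥ 580; DTI 36.1% ≤ 40%; reserves 15.6 ≥ 9 mo → qualifies.
Program B: score 666 ≥ 640; DTI 36.1% ≤ 40%; LTV 92.1% ≤ 110%; employment 31 ≥ 18 mo; reserves 15.6 ≥ 2 mo → qualifies.
Qualifying: Program A, Program B. Lowest rate is 6.20% → Program A.

Program A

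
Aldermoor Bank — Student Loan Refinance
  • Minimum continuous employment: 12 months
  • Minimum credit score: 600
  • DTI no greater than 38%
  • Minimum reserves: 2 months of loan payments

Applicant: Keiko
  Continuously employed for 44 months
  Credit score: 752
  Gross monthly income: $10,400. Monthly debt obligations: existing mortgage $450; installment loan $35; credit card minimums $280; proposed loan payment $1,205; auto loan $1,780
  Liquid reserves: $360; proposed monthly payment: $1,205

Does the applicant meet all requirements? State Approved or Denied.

Employment 44 ≥ 12 months
Credit score 752 ≥ 600 (meets)
Total monthly debts = (450 + 35 + 280 + 1,205 + 1,780) = 3,750. DTI: 3,750 ÷ 10,400 = 36.1%, within the 38% cap
Reserves = 360/1,205 = 0.3 months < 2
Fails on reserves.

Denied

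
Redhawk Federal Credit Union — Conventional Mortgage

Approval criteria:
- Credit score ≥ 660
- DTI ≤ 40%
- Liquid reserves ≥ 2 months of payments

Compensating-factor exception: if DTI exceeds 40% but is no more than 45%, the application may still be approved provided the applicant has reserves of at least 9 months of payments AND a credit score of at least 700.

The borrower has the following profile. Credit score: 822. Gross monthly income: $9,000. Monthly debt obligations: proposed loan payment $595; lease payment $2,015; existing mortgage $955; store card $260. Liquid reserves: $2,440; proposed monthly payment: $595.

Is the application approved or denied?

Credit score 822 ≥ 660 (meets base)
Total debts = (595 + 2,015 + 955 + 260) = 3,825. DTI = 3,825/9,000 = 42.5% > 40% — standard DTI limit exceeded.
Liquid reserves cover 2,440/595 = 4.1 months — ≥ 2 required
DTI 42.5% is within the 40%–45% exception band; checking compensating factors.
Reserves 4.1 < 9 months; credit score 822 ≥ 700.
Compensating-factor requirement not fully met.

Denied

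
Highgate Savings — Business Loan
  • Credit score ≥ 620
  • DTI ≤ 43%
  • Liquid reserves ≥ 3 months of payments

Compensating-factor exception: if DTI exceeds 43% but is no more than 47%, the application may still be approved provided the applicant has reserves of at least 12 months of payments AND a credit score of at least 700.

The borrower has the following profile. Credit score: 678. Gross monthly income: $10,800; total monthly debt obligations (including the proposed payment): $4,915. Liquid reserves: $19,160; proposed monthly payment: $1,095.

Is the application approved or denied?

Credit score 678 ≥ 620 (meets base)
DTI: 4,915 ÷ 10,800 = 45.5%, over the 43% base limit.
Reserves = 19,160/1,095 = 17.5 months ≥ 3
45.5% falls in the override range (43%–47%), so the compensating-factor test applies.
Override check — reserves: 17.5 mo (ok); score: 678 (below 700).
Override conditions not both satisfied; exception does not apply.

Denied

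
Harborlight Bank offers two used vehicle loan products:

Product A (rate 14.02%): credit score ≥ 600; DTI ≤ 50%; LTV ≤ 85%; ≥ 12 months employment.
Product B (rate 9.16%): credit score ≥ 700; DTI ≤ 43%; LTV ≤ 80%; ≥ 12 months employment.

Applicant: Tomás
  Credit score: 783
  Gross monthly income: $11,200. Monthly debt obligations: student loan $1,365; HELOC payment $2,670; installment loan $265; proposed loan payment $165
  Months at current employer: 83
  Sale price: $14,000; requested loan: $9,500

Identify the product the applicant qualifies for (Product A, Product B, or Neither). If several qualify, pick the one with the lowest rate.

Product B

Total debts = (1,365 + 2,670 + 265 + 165) = 4,465; DTI = 4,465/11,200 = 39.9%.
LTV = 9,500/14,000 = 67.9%.
Product A: score 783 ≥ 600; DTI 39.9% ≤ 50%; LTV 67.9% ≤ 85%; employment 83 ≥ 12 mo → qualifies.
Product B: score 783 ≥ 700; DTI 39.9% ≤ 43%; LTV 67.9% ≤ 80%; employment 83 ≥ 12 mo → qualifies.
Qualifying: Product A, Product B. Lowest rate is 9.16% → Product B.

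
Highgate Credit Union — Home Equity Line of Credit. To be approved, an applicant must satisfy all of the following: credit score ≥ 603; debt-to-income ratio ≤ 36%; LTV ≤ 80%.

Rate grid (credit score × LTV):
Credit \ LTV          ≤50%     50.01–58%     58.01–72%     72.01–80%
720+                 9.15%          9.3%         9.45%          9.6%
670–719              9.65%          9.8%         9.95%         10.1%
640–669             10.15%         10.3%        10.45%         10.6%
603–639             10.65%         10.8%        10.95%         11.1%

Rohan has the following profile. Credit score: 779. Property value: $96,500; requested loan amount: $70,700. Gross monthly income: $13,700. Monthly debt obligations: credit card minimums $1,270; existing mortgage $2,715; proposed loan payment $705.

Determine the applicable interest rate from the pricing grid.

9.6%

Credit score 779 ≥ 603; Total monthly debts = (1,270 + 2,715 + 705) = 4,690. DTI: 4,690 ÷ 13,700 = 34.2%, within the 36% cap
Loan-to-value = 70,700/96,500 = 73.3% — pass (80% max)
Row: 779 falls in 720+. Column: 73.3% falls in 72.01–80%. Rate = 9.6%.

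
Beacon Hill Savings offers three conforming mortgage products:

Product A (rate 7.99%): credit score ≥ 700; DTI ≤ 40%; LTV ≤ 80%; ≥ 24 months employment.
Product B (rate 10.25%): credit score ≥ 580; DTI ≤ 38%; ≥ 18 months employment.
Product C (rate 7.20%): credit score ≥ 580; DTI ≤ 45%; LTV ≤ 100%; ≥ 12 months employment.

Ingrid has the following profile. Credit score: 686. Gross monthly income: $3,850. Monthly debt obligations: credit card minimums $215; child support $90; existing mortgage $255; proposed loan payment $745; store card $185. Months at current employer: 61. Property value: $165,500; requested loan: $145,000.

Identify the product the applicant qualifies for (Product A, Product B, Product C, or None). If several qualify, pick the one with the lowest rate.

Total debts = (215 + 90 + 255 + 745 + 185) = 1,490; DTI = 1,490/3,850 = 38.7%.
LTV = 145,000/165,500 = 87.6%.
Product A: score 686 < 700; DTI 38.7% ≤ 40%; LTV 87.6% > 80%; employment 61 ≥ 24 mo → does not qualify.
Product B: score 686 ≥ 580; DTI 38.7% > 38%; employment 61 ≥ 18 mo → does not qualify.
Product C: score 686 ≥ 580; DTI 38.7% ≤ 45%; LTV 87.6% ≤ 100%; employment 61 ≥ 12 mo → qualifies.

Product C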